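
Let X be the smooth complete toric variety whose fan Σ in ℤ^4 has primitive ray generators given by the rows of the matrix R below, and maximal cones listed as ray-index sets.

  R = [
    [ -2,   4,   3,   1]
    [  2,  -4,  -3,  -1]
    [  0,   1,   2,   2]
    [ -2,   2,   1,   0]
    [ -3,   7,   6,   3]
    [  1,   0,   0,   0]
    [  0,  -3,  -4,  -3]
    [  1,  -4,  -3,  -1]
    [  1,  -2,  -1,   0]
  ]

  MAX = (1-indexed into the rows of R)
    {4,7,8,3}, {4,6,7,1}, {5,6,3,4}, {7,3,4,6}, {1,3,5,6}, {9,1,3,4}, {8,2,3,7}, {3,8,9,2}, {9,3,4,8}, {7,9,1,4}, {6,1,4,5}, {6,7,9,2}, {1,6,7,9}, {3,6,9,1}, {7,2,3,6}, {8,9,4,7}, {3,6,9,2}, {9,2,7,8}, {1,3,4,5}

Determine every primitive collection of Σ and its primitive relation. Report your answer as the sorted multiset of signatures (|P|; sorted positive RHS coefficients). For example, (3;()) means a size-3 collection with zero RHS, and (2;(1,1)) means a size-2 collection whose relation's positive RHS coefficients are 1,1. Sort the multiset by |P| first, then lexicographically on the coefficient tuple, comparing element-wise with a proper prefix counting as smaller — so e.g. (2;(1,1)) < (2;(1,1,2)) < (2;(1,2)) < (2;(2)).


Minimal non-faces — 12 found among 9 rays, 19 max cones:

  {1,2}:  v_{1} + v_{2} = 0 — sig = (2;())
  {6,8}:  v_{6} + v_{8} = v_{2} — sig = (2;(1))
  {1,8}:  v_{1} + v_{8} = v_{4} + v_{9} — sig = (2;(1,1))
  {2,4}:  v_{2} + v_{4} = v_{3} + v_{7} — sig = (2;(1,1))
  {5,8}:  v_{5} + v_{8} = v_{3} + v_{4} — sig = (2;(1,1))
  {5,9}:  v_{5} + v_{9} = v_{1} + v_{3} — sig = (2;(1,1))
  {2,5}:  v_{2} + v_{5} = v_{3} + v_{4} + v_{6} — sig = (2;(1,1,1))
  {5,7}:  v_{5} + v_{7} = 2·v_{4} + v_{6} — sig = (2;(1,2))
  {4,6,9}:  v_{4} + v_{6} + v_{9} = 0 — sig = (3;())
  {1,3,7}:  v_{1} + v_{3} + v_{7} = v_{4} — sig = (3;(1))
  {3,7,9}:  v_{3} + v_{7} + v_{9} = v_{8} — sig = (3;(1))
  {1,3,4,6}:  v_{1} + v_{3} + v_{4} + v_{6} = v_{5} — sig = (4;(1))

so the primitive-relation signature multiset is
{ (2;()),  (2;(1)),  (2;(1,1)) ×4,  (2;(1,1,1)),  (2;(1,2)),  (3;()),  (3;(1)) ×2,  (4;(1)) }


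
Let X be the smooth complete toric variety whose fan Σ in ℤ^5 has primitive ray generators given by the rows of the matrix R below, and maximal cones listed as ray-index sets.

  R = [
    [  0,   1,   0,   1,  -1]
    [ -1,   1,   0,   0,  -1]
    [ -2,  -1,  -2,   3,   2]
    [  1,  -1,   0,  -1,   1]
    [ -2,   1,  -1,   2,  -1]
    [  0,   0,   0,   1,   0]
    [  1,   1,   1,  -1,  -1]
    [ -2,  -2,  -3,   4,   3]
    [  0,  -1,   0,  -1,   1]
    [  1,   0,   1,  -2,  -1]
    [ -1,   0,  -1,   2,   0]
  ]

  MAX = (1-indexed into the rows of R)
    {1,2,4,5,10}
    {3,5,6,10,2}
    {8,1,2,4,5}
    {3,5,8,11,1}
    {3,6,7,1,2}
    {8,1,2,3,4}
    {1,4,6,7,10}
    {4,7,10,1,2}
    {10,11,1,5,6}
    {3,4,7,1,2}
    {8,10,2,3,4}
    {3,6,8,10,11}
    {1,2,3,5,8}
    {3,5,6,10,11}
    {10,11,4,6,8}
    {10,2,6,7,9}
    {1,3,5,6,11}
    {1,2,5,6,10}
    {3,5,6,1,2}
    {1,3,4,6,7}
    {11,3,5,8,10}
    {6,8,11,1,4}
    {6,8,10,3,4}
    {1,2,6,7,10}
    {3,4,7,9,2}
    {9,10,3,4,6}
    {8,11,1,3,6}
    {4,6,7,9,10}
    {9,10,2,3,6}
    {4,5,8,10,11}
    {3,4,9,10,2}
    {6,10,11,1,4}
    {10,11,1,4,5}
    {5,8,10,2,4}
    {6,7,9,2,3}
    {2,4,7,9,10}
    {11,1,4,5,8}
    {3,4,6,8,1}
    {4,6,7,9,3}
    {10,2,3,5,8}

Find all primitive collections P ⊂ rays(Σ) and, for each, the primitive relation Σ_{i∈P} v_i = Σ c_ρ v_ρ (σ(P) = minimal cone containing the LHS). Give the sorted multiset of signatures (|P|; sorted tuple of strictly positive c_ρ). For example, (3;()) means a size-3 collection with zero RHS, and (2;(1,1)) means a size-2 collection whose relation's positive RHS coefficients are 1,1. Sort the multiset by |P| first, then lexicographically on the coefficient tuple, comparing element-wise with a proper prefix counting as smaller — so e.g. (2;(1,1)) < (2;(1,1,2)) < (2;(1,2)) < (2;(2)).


Minimal non-faces — 17 found among 11 rays, 40 max cones:

  P = {1,9}:  v_{1} + v_{9} = 0  ⇒ sig = (2;())
  P = {2,11}:  v_{2} + v_{11} = v_{5}  ⇒ sig = (2;(1))
  P = {7,11}:  v_{7} + v_{11} = v_{1}  ⇒ sig = (2;(1))
  P = {5,7}:  v_{5} + v_{7} = v_{1} + v_{2}  ⇒ sig = (2;(1,1))
  P = {9,11}:  v_{9} + v_{11} = v_{3} + v_{10}  ⇒ sig = (2;(1,1))
  P = {5,9}:  v_{5} + v_{9} = v_{2} + v_{3} + v_{10}  ⇒ sig = (2;(1,1,1))
  P = {7,8}:  v_{7} + v_{8} = v_{1} + v_{3} + v_{4}  ⇒ sig = (2;(1,1,1))
  P = {8,9}:  v_{8} + v_{9} = 2·v_{3} + v_{4} + v_{10}  ⇒ sig = (2;(1,1,2))
  P = {2,4,6}:  v_{2} + v_{4} + v_{6} = 0  ⇒ sig = (3;())
  P = {3,7,10}:  v_{3} + v_{7} + v_{10} = 0  ⇒ sig = (3;())
  P = {1,3,10}:  v_{1} + v_{3} + v_{10} = v_{11}  ⇒ sig = (3;(1))
  P = {3,4,11}:  v_{3} + v_{4} + v_{11} = v_{8}  ⇒ sig = (3;(1))
  P = {4,5,6}:  v_{4} + v_{5} + v_{6} = v_{11}  ⇒ sig = (3;(1))
  P = {2,6,8}:  v_{2} + v_{6} + v_{8} = v_{3} + v_{11}  ⇒ sig = (3;(1,1))
  P = {3,4,5}:  v_{3} + v_{4} + v_{5} = v_{2} + v_{8}  ⇒ sig = (3;(1,1))
  P = {1,8,10}:  v_{1} + v_{8} + v_{10} = v_{4} + 2·v_{11}  ⇒ sig = (3;(1,2))
  P = {5,6,8}:  v_{5} + v_{6} + v_{8} = v_{3} + 2·v_{11}  ⇒ sig = (3;(1,2))

Sorted signature multiset PRS(X):
    |P|=2: 8 collections, coeffs (), (1), (1), (1,1), (1,1), (1,1,1), (1,1,1), (1,1,2)
    |P|=3: 9 collections, coeffs (), (), (1), (1), (1), (1,1), (1,1), (1,2), (1,2)


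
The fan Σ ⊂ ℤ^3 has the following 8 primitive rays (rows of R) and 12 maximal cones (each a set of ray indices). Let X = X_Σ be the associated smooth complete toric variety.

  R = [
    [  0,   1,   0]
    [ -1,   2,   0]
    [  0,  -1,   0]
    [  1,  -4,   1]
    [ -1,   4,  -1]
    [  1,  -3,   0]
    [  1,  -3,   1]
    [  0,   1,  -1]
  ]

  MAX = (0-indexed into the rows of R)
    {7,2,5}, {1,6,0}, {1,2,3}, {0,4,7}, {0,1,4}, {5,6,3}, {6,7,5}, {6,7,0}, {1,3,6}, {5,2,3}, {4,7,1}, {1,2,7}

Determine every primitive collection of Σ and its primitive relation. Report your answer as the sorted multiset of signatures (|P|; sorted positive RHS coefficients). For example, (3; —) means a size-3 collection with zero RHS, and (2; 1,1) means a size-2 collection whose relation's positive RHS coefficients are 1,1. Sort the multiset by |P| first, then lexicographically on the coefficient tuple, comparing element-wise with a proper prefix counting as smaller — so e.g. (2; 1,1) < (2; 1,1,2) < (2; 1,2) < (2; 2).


12 minimal non-faces of Δ(Σ) (on 8 rays):

  P={0,2}:  v_{0} + v_{2} = 0 ; sig = (2; —)
  P={3,4}:  v_{3} + v_{4} = 0 ; sig = (2; —)
  P={0,3}:  v_{0} + v_{3} = v_{6} ; sig = (2; 1)
  P={1,5}:  v_{1} + v_{5} = v_{2} ; sig = (2; 1)
  P={2,6}:  v_{2} + v_{6} = v_{3} ; sig = (2; 1)
  P={3,7}:  v_{3} + v_{7} = v_{5} ; sig = (2; 1)
  P={4,5}:  v_{4} + v_{5} = v_{7} ; sig = (2; 1)
  P={4,6}:  v_{4} + v_{6} = v_{0} ; sig = (2; 1)
  P={0,5}:  v_{0} + v_{5} = v_{6} + v_{7} ; sig = (2; 1,1)
  P={2,4}:  v_{2} + v_{4} = v_{1} + v_{7} ; sig = (2; 1,1)
  P={1,6,7}:  v_{1} + v_{6} + v_{7} = 0 ; sig = (3; —)
  P={0,1,7}:  v_{0} + v_{1} + v_{7} = v_{4} ; sig = (3; 1)

Hence PRS(X_Σ) =
[(2; —), (2; —), (2; 1), (2; 1), (2; 1), (2; 1), (2; 1), (2; 1), (2; 1,1), (2; 1,1), (3; —), (3; 1)]


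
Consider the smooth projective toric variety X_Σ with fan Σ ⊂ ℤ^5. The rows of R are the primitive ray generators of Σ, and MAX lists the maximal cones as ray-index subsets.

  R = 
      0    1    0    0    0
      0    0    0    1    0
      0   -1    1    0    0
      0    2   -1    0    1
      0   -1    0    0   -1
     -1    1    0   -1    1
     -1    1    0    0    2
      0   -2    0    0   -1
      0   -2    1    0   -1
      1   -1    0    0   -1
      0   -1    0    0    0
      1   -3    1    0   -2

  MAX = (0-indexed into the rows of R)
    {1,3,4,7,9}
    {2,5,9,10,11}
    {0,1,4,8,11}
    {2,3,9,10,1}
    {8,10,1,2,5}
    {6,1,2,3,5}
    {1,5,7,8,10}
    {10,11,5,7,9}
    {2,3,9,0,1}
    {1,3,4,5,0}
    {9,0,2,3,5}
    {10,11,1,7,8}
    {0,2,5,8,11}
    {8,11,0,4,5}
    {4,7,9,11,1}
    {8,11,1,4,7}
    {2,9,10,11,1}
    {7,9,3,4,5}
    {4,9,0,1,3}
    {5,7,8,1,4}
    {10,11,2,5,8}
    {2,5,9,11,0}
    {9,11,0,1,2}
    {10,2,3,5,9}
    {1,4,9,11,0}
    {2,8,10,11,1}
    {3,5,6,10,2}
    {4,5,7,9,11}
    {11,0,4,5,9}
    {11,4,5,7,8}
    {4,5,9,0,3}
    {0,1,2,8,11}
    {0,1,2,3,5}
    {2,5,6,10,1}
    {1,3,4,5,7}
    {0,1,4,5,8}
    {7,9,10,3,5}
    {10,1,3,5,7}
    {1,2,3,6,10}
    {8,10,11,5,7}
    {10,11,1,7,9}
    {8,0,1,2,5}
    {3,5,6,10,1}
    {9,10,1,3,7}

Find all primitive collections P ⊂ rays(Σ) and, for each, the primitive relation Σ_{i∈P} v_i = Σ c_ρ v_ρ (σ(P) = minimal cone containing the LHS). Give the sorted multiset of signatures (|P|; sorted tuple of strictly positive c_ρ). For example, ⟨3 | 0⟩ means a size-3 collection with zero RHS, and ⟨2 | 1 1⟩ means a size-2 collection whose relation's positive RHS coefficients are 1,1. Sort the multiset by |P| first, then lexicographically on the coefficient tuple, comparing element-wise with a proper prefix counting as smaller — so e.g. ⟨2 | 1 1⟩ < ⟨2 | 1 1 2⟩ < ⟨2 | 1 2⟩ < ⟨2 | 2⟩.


17 minimal non-faces of Δ(Σ) (on 12 rays):

  {0,10}:  v_{0} + v_{10} = 0  ⇒ sig = ⟨2 | 0⟩
  {3,8}:  v_{3} + v_{8} = 0  ⇒ sig = ⟨2 | 0⟩
  {0,7}:  v_{0} + v_{7} = v_{4}  ⇒ sig = ⟨2 | 1⟩
  {2,4}:  v_{2} + v_{4} = v_{8}  ⇒ sig = ⟨2 | 1⟩
  {3,11}:  v_{3} + v_{11} = v_{9}  ⇒ sig = ⟨2 | 1⟩
  {4,10}:  v_{4} + v_{10} = v_{7}  ⇒ sig = ⟨2 | 1⟩
  {8,9}:  v_{8} + v_{9} = v_{11}  ⇒ sig = ⟨2 | 1⟩
  {2,7}:  v_{2} + v_{7} = v_{8} + v_{10}  ⇒ sig = ⟨2 | 1 1⟩
  {6,11}:  v_{6} + v_{11} = v_{2} + v_{10}  ⇒ sig = ⟨2 | 1 1⟩
  {4,6}:  v_{4} + v_{6} = v_{1} + v_{5} + v_{10}  ⇒ sig = ⟨2 | 1 1 1⟩
  {6,9}:  v_{6} + v_{9} = v_{2} + v_{3} + v_{10}  ⇒ sig = ⟨2 | 1 1 1⟩
  {0,6}:  v_{0} + v_{6} = v_{1} + v_{2} + v_{3} + v_{5}  ⇒ sig = ⟨2 | 1 1 1 1⟩
  {6,8}:  v_{6} + v_{8} = v_{1} + v_{2} + v_{5} + v_{10}  ⇒ sig = ⟨2 | 1 1 1 1⟩
  {6,7}:  v_{6} + v_{7} = v_{1} + v_{5} + 2·v_{10}  ⇒ sig = ⟨2 | 1 1 2⟩
  {1,5,9}:  v_{1} + v_{5} + v_{9} = 0  ⇒ sig = ⟨3 | 0⟩
  {1,5,11}:  v_{1} + v_{5} + v_{11} = v_{8}  ⇒ sig = ⟨3 | 1⟩
  {1,2,3,5,10}:  v_{1} + v_{2} + v_{3} + v_{5} + v_{10} = v_{6}  ⇒ sig = ⟨5 | 1⟩

Sorted signature multiset PRS(X):
    ⟨2 | 0⟩
    ⟨2 | 0⟩
    ⟨2 | 1⟩
    ⟨2 | 1⟩
    ⟨2 | 1⟩
    ⟨2 | 1⟩
    ⟨2 | 1⟩
    ⟨2 | 1 1⟩
    ⟨2 | 1 1⟩
    ⟨2 | 1 1 1⟩
    ⟨2 | 1 1 1⟩
    ⟨2 | 1 1 1 1⟩
    ⟨2 | 1 1 1 1⟩
    ⟨2 | 1 1 2⟩
    ⟨3 | 0⟩
    ⟨3 | 1⟩
    ⟨5 | 1⟩


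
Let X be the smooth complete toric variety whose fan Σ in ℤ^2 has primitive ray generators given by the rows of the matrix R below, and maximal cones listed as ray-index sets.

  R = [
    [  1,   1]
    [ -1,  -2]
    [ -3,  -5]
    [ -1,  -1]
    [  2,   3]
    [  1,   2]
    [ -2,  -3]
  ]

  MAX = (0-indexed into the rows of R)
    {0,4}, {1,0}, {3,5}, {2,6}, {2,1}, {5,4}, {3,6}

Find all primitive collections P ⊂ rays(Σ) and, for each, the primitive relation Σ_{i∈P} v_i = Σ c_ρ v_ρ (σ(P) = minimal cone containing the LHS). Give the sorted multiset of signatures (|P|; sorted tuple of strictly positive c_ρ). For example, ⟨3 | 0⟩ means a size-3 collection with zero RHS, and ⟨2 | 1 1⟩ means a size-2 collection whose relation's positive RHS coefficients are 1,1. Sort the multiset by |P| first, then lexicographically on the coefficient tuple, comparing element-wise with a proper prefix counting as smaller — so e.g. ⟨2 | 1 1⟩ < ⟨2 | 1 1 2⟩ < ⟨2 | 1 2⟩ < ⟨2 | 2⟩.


Minimal non-faces — 14 found among 7 rays, 7 max cones:

  {0,3}:  v_{0} + v_{3} = 0  →  sig = ⟨2 | 0⟩
  {1,5}:  v_{1} + v_{5} = 0  →  sig = ⟨2 | 0⟩
  {4,6}:  v_{4} + v_{6} = 0  →  sig = ⟨2 | 0⟩
  {0,5}:  v_{0} + v_{5} = v_{4}  →  sig = ⟨2 | 1⟩
  {0,6}:  v_{0} + v_{6} = v_{1}  →  sig = ⟨2 | 1⟩
  {1,3}:  v_{1} + v_{3} = v_{6}  →  sig = ⟨2 | 1⟩
  {1,4}:  v_{1} + v_{4} = v_{0}  →  sig = ⟨2 | 1⟩
  {1,6}:  v_{1} + v_{6} = v_{2}  →  sig = ⟨2 | 1⟩
  {2,4}:  v_{2} + v_{4} = v_{1}  →  sig = ⟨2 | 1⟩
  {2,5}:  v_{2} + v_{5} = v_{6}  →  sig = ⟨2 | 1⟩
  {3,4}:  v_{3} + v_{4} = v_{5}  →  sig = ⟨2 | 1⟩
  {5,6}:  v_{5} + v_{6} = v_{3}  →  sig = ⟨2 | 1⟩
  {0,2}:  v_{0} + v_{2} = 2·v_{1}  →  sig = ⟨2 | 2⟩
  {2,3}:  v_{2} + v_{3} = 2·v_{6}  →  sig = ⟨2 | 2⟩

Signatures (|P|; sorted positive RHS coefficients), sorted:
{ ⟨2 | 0⟩ ×3,  ⟨2 | 1⟩ ×9,  ⟨2 | 2⟩ ×2 }


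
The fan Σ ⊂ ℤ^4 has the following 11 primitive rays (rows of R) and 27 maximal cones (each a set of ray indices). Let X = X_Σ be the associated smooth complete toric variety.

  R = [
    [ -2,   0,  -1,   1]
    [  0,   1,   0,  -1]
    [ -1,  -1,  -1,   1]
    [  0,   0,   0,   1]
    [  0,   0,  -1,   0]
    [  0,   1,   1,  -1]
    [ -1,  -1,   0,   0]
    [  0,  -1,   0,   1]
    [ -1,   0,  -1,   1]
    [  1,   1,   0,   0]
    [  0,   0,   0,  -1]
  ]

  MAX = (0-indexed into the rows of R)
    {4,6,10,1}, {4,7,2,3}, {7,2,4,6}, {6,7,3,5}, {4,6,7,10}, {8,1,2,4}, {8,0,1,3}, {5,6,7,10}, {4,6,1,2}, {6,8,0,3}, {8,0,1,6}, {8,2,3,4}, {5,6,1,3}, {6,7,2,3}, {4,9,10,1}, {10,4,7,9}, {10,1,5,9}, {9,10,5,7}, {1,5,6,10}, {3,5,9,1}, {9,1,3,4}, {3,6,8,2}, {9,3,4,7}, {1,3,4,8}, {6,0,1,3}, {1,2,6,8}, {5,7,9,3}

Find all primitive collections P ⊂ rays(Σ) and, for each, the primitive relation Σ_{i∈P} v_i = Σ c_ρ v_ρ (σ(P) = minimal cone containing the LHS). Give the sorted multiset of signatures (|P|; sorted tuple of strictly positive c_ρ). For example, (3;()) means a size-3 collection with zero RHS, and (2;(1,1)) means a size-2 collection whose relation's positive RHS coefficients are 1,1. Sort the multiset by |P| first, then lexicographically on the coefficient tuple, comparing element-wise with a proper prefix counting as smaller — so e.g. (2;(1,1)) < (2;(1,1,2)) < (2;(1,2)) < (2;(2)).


21 minimal non-faces of Δ(Σ) (on 11 rays):

  {1,7}:  v_{1} + v_{7} = 0 ; sig = (2;())
  {3,10}:  v_{3} + v_{10} = 0 ; sig = (2;())
  {6,9}:  v_{6} + v_{9} = 0 ; sig = (2;())
  {4,5}:  v_{4} + v_{5} = v_{1} ; sig = (2;(1))
  {2,9}:  v_{2} + v_{9} = v_{3} + v_{4} ; sig = (2;(1,1))
  {2,10}:  v_{2} + v_{10} = v_{4} + v_{6} ; sig = (2;(1,1))
  {7,8}:  v_{7} + v_{8} = v_{2} + v_{3} ; sig = (2;(1,1))
  {8,10}:  v_{8} + v_{10} = v_{1} + v_{2} ; sig = (2;(1,1))
  {0,4}:  v_{0} + v_{4} = v_{1} + v_{2} + v_{8} ; sig = (2;(1,1,1))
  {0,7}:  v_{0} + v_{7} = v_{3} + v_{6} + v_{8} ; sig = (2;(1,1,1))
  {0,9}:  v_{0} + v_{9} = v_{1} + v_{3} + v_{8} ; sig = (2;(1,1,1))
  {0,10}:  v_{0} + v_{10} = v_{1} + v_{6} + v_{8} ; sig = (2;(1,1,1))
  {2,5}:  v_{2} + v_{5} = v_{1} + v_{3} + v_{6} ; sig = (2;(1,1,1))
  {8,9}:  v_{8} + v_{9} = v_{1} + 2·v_{3} + v_{4} ; sig = (2;(1,1,2))
  {0,2}:  v_{0} + v_{2} = v_{6} + 2·v_{8} ; sig = (2;(1,2))
  {5,8}:  v_{5} + v_{8} = 2·v_{1} + 2·v_{3} + v_{6} ; sig = (2;(1,2,2))
  {0,5}:  v_{0} + v_{5} = 3·v_{1} + 3·v_{3} + 2·v_{6} ; sig = (2;(2,3,3))
  {1,2,3}:  v_{1} + v_{2} + v_{3} = v_{8} ; sig = (3;(1))
  {3,4,6}:  v_{3} + v_{4} + v_{6} = v_{2} ; sig = (3;(1))
  {4,6,8}:  v_{4} + v_{6} + v_{8} = v_{1} + 2·v_{2} ; sig = (3;(1,2))
  {1,3,6,8}:  v_{1} + v_{3} + v_{6} + v_{8} = v_{0} ; sig = (4;(1))

so the primitive-relation signature multiset is
    |P|=2: 17 collections, coeffs (), (), (), (1), (1,1), (1,1), (1,1), (1,1), (1,1,1), (1,1,1), (1,1,1), (1,1,1), (1,1,1), (1,1,2), (1,2), (1,2,2), (2,3,3)
    |P|=3: 3 collections, coeffs (1), (1), (1,2)
    |P|=4: 1 collection, coeffs (1)


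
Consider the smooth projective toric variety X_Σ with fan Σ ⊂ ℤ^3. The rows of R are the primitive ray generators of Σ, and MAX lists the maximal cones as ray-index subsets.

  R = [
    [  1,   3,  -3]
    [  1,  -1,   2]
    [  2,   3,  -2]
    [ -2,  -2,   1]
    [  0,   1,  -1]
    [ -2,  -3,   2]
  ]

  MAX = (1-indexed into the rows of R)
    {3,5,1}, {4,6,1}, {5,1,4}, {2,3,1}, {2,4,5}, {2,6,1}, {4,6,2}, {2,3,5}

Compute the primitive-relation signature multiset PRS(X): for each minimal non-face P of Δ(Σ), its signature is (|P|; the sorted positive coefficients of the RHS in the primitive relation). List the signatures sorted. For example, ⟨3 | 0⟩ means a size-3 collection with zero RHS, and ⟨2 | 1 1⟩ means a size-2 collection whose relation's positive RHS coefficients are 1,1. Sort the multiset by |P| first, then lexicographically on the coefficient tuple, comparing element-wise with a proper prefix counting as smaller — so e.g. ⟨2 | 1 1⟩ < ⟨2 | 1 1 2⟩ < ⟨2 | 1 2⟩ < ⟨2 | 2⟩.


Minimal non-faces — 5 found among 6 rays, 8 max cones:

  • {3,6}:  v_{3} + v_{6} = 0  so sig = ⟨2 | 0⟩
  • {3,4}:  v_{3} + v_{4} = v_{5}  so sig = ⟨2 | 1⟩
  • {5,6}:  v_{5} + v_{6} = v_{4}  so sig = ⟨2 | 1⟩
  • {1,2,4}:  v_{1} + v_{2} + v_{4} = 0  so sig = ⟨3 | 0⟩
  • {1,2,5}:  v_{1} + v_{2} + v_{5} = v_{3}  so sig = ⟨3 | 1⟩

Hence PRS(X_Σ) =
    |P|=2: 3 collections, coeffs (), (1), (1)
    |P|=3: 2 collections, coeffs (), (1)


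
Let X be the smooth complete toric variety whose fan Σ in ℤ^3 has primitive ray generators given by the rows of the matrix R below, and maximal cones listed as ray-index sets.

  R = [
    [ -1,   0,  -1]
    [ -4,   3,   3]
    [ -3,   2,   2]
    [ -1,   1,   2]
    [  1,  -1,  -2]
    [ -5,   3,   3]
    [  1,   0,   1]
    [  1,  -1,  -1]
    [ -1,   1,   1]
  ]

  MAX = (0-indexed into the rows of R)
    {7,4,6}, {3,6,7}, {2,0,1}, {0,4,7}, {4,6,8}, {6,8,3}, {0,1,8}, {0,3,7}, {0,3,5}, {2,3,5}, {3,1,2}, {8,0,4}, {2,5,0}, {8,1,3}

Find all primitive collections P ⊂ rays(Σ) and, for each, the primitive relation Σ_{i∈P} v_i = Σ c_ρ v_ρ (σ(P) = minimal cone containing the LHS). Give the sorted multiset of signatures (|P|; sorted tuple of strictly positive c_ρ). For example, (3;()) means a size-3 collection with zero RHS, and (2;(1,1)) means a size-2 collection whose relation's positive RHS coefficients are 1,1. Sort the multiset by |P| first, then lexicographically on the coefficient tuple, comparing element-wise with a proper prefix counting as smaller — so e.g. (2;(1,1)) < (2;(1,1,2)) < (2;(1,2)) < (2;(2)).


Minimal non-faces — 18 found among 9 rays, 14 max cones:

  • {0,6}:  v_{0} + v_{6} = 0 — sig = (2;())
  • {3,4}:  v_{3} + v_{4} = 0 — sig = (2;())
  • {7,8}:  v_{7} + v_{8} = 0 — sig = (2;())
  • {1,7}:  v_{1} + v_{7} = v_{2} — sig = (2;(1))
  • {2,8}:  v_{2} + v_{8} = v_{1} — sig = (2;(1))
  • {2,4}:  v_{2} + v_{4} = v_{0} + v_{8} — sig = (2;(1,1))
  • {2,6}:  v_{2} + v_{6} = v_{3} + v_{8} — sig = (2;(1,1))
  • {2,7}:  v_{2} + v_{7} = v_{0} + v_{3} — sig = (2;(1,1))
  • {4,5}:  v_{4} + v_{5} = v_{0} + v_{2} — sig = (2;(1,1))
  • {5,6}:  v_{5} + v_{6} = v_{2} + v_{3} — sig = (2;(1,1))
  • {1,4}:  v_{1} + v_{4} = v_{0} + 2·v_{8} — sig = (2;(1,2))
  • {1,6}:  v_{1} + v_{6} = v_{3} + 2·v_{8} — sig = (2;(1,2))
  • {5,8}:  v_{5} + v_{8} = 2·v_{2} — sig = (2;(2))
  • {5,7}:  v_{5} + v_{7} = 2·v_{0} + 2·v_{3} — sig = (2;(2,2))
  • {1,5}:  v_{1} + v_{5} = 3·v_{2} — sig = (2;(3))
  • {0,2,3}:  v_{0} + v_{2} + v_{3} = v_{5} — sig = (3;(1))
  • {0,3,8}:  v_{0} + v_{3} + v_{8} = v_{2} — sig = (3;(1))
  • {0,1,3}:  v_{0} + v_{1} + v_{3} = 2·v_{2} — sig = (3;(2))

so the primitive-relation signature multiset is
{ (2;()) ×3,  (2;(1)) ×2,  (2;(1,1)) ×5,  (2;(1,2)) ×2,  (2;(2)),  (2;(2,2)),  (2;(3)),  (3;(1)) ×2,  (3;(2)) }


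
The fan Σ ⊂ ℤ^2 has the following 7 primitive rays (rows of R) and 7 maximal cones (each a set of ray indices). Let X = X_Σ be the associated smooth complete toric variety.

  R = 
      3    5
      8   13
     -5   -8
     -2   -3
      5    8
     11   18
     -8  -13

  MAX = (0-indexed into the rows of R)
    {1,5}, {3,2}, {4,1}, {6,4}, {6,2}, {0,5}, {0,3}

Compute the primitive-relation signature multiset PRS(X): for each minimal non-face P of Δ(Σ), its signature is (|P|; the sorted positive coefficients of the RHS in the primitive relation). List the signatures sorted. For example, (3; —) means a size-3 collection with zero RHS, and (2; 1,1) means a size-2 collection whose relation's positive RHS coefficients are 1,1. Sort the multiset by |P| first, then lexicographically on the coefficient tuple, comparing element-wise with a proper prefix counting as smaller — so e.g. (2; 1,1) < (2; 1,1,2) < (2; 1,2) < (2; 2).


Primitive collections (14):

  P={1,6}:  v_{1} + v_{6} = 0  ⇒ sig = (2; —)
  P={2,4}:  v_{2} + v_{4} = 0  ⇒ sig = (2; —)
  P={0,1}:  v_{0} + v_{1} = v_{5}  ⇒ sig = (2; 1)
  P={0,2}:  v_{0} + v_{2} = v_{3}  ⇒ sig = (2; 1)
  P={0,4}:  v_{0} + v_{4} = v_{1}  ⇒ sig = (2; 1)
  P={0,6}:  v_{0} + v_{6} = v_{2}  ⇒ sig = (2; 1)
  P={1,2}:  v_{1} + v_{2} = v_{0}  ⇒ sig = (2; 1)
  P={3,4}:  v_{3} + v_{4} = v_{0}  ⇒ sig = (2; 1)
  P={5,6}:  v_{5} + v_{6} = v_{0}  ⇒ sig = (2; 1)
  P={1,3}:  v_{1} + v_{3} = 2·v_{0}  ⇒ sig = (2; 2)
  P={2,5}:  v_{2} + v_{5} = 2·v_{0}  ⇒ sig = (2; 2)
  P={3,6}:  v_{3} + v_{6} = 2·v_{2}  ⇒ sig = (2; 2)
  P={4,5}:  v_{4} + v_{5} = 2·v_{1}  ⇒ sig = (2; 2)
  P={3,5}:  v_{3} + v_{5} = 3·v_{0}  ⇒ sig = (2; 3)

Hence PRS(X_Σ) =
[(2; —), (2; —), (2; 1), (2; 1), (2; 1), (2; 1), (2; 1), (2; 1), (2; 1), (2; 2), (2; 2), (2; 2), (2; 2), (2; 3)]


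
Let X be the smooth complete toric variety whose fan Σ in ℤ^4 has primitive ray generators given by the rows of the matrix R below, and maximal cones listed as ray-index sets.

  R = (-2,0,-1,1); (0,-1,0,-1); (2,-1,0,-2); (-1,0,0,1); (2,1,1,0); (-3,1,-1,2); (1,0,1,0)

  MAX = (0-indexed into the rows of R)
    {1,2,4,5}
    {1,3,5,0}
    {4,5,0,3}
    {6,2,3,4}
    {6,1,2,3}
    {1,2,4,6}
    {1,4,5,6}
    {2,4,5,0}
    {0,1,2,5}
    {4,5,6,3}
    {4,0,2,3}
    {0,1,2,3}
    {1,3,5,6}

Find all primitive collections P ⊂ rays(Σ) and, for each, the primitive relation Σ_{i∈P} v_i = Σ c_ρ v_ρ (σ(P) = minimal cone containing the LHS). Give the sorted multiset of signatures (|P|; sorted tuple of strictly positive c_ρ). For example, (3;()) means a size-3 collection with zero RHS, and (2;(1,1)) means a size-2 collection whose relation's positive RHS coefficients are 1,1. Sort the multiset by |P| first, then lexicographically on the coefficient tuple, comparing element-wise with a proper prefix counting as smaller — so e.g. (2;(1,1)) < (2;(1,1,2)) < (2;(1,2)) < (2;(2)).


|primitive collections| = 5. Relations:

  {0,6}:  v_{0} + v_{6} = v_{3} ; sig = (2;(1))
  {0,1,4}:  v_{0} + v_{1} + v_{4} = 0 ; sig = (3;())
  {2,5,6}:  v_{2} + v_{5} + v_{6} = 0 ; sig = (3;())
  {1,3,4}:  v_{1} + v_{3} + v_{4} = v_{6} ; sig = (3;(1))
  {2,3,5}:  v_{2} + v_{3} + v_{5} = v_{0} ; sig = (3;(1))

Sorted signature multiset PRS(X):
{ (2;(1)),  (3;()) ×2,  (3;(1)) ×2 }


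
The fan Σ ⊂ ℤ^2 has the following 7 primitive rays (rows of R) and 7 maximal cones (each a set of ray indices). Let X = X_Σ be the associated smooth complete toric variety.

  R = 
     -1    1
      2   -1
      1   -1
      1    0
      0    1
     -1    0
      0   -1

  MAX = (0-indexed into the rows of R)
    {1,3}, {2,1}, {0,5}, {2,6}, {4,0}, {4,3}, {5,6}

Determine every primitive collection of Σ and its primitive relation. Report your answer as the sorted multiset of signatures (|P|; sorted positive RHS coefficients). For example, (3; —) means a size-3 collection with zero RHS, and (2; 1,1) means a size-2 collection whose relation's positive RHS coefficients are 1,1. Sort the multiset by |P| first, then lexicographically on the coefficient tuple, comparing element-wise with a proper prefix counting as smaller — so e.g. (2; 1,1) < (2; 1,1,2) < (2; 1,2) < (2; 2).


Minimal non-faces — 14 found among 7 rays, 7 max cones:

  • {0,2}:  v_{0} + v_{2} = 0  so sig = (2; —)
  • {3,5}:  v_{3} + v_{5} = 0  so sig = (2; —)
  • {4,6}:  v_{4} + v_{6} = 0  so sig = (2; —)
  • {0,1}:  v_{0} + v_{1} = v_{3}  so sig = (2; 1)
  • {0,3}:  v_{0} + v_{3} = v_{4}  so sig = (2; 1)
  • {0,6}:  v_{0} + v_{6} = v_{5}  so sig = (2; 1)
  • {1,5}:  v_{1} + v_{5} = v_{2}  so sig = (2; 1)
  • {2,3}:  v_{2} + v_{3} = v_{1}  so sig = (2; 1)
  • {2,4}:  v_{2} + v_{4} = v_{3}  so sig = (2; 1)
  • {2,5}:  v_{2} + v_{5} = v_{6}  so sig = (2; 1)
  • {3,6}:  v_{3} + v_{6} = v_{2}  so sig = (2; 1)
  • {4,5}:  v_{4} + v_{5} = v_{0}  so sig = (2; 1)
  • {1,4}:  v_{1} + v_{4} = 2·v_{3}  so sig = (2; 2)
  • {1,6}:  v_{1} + v_{6} = 2·v_{2}  so sig = (2; 2)

Sorted signature multiset PRS(X):
    (2; —)
    (2; —)
    (2; —)
    (2; 1)
    (2; 1)
    (2; 1)
    (2; 1)
    (2; 1)
    (2; 1)
    (2; 1)
    (2; 1)
    (2; 1)
    (2; 2)
    (2; 2)


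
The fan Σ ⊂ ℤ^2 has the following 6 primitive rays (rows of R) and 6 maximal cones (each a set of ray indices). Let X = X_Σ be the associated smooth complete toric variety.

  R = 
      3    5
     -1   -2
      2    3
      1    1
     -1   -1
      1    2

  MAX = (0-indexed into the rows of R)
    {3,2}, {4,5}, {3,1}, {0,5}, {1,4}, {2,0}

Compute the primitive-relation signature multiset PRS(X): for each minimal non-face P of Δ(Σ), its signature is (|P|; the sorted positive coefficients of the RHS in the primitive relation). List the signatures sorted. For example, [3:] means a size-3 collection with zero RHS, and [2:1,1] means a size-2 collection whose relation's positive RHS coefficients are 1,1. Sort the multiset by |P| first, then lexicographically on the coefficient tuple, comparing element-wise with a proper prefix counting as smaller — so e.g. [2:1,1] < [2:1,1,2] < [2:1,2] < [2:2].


Minimal non-faces — 9 found among 6 rays, 6 max cones:

  {1,5}:  v_{1} + v_{5} = 0  →  sig = [2:]
  {3,4}:  v_{3} + v_{4} = 0  →  sig = [2:]
  {0,1}:  v_{0} + v_{1} = v_{2}  →  sig = [2:1]
  {1,2}:  v_{1} + v_{2} = v_{3}  →  sig = [2:1]
  {2,4}:  v_{2} + v_{4} = v_{5}  →  sig = [2:1]
  {2,5}:  v_{2} + v_{5} = v_{0}  →  sig = [2:1]
  {3,5}:  v_{3} + v_{5} = v_{2}  →  sig = [2:1]
  {0,3}:  v_{0} + v_{3} = 2·v_{2}  →  sig = [2:2]
  {0,4}:  v_{0} + v_{4} = 2·v_{5}  →  sig = [2:2]

Sorted signature multiset PRS(X):
[[2:], [2:], [2:1], [2:1], [2:1], [2:1], [2:1], [2:2], [2:2]]


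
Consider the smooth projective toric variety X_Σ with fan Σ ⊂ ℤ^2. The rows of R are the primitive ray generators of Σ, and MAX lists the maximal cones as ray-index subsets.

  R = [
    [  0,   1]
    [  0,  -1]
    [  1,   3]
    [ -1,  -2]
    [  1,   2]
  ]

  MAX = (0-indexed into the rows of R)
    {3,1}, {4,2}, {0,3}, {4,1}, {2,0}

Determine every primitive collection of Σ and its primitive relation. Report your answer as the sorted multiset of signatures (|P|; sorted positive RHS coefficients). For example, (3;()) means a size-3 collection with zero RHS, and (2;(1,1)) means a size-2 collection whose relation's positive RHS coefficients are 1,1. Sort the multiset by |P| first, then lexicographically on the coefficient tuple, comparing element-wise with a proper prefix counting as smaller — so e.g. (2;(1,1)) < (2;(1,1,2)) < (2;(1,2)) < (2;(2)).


Minimal non-faces — 5 found among 5 rays, 5 max cones:

  • {0,1}:  v_{0} + v_{1} = 0  so sig = (2;())
  • {3,4}:  v_{3} + v_{4} = 0  so sig = (2;())
  • {0,4}:  v_{0} + v_{4} = v_{2}  so sig = (2;(1))
  • {1,2}:  v_{1} + v_{2} = v_{4}  so sig = (2;(1))
  • {2,3}:  v_{2} + v_{3} = v_{0}  so sig = (2;(1))

Signatures (|P|; sorted positive RHS coefficients), sorted:
{ (2;()) ×2,  (2;(1)) ×3 }


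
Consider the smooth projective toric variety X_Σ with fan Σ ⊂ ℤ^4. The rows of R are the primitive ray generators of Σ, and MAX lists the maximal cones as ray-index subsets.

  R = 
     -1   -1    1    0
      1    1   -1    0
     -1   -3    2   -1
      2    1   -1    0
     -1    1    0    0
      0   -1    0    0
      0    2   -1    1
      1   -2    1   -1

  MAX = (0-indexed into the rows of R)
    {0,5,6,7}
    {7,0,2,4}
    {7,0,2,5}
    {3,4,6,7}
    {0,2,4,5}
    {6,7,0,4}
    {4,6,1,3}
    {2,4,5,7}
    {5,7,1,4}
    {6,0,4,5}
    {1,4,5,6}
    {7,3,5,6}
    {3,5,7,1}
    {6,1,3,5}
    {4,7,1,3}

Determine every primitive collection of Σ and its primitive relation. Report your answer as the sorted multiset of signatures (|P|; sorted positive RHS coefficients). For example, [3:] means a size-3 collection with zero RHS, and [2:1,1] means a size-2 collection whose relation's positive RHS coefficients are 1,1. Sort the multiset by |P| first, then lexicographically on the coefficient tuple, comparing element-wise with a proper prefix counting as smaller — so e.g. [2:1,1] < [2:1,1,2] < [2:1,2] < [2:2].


Minimal non-faces — 9 found among 8 rays, 15 max cones:

  {0,1}:  v_{0} + v_{1} = 0 — sig = [2:]
  {2,3}:  v_{2} + v_{3} = v_{7} — sig = [2:1]
  {2,6}:  v_{2} + v_{6} = v_{0} — sig = [2:1]
  {0,3}:  v_{0} + v_{3} = v_{6} + v_{7} — sig = [2:1,1]
  {1,2}:  v_{1} + v_{2} = v_{4} + v_{5} + v_{7} — sig = [2:1,1,1]
  {1,6,7}:  v_{1} + v_{6} + v_{7} = v_{3} — sig = [3:1]
  {3,4,5}:  v_{3} + v_{4} + v_{5} = v_{1} — sig = [3:1]
  {4,5,6,7}:  v_{4} + v_{5} + v_{6} + v_{7} = 0 — sig = [4:]
  {0,4,5,7}:  v_{0} + v_{4} + v_{5} + v_{7} = v_{2} — sig = [4:1]

Hence PRS(X_Σ) =
[[2:], [2:1], [2:1], [2:1,1], [2:1,1,1], [3:1], [3:1], [4:], [4:1]]


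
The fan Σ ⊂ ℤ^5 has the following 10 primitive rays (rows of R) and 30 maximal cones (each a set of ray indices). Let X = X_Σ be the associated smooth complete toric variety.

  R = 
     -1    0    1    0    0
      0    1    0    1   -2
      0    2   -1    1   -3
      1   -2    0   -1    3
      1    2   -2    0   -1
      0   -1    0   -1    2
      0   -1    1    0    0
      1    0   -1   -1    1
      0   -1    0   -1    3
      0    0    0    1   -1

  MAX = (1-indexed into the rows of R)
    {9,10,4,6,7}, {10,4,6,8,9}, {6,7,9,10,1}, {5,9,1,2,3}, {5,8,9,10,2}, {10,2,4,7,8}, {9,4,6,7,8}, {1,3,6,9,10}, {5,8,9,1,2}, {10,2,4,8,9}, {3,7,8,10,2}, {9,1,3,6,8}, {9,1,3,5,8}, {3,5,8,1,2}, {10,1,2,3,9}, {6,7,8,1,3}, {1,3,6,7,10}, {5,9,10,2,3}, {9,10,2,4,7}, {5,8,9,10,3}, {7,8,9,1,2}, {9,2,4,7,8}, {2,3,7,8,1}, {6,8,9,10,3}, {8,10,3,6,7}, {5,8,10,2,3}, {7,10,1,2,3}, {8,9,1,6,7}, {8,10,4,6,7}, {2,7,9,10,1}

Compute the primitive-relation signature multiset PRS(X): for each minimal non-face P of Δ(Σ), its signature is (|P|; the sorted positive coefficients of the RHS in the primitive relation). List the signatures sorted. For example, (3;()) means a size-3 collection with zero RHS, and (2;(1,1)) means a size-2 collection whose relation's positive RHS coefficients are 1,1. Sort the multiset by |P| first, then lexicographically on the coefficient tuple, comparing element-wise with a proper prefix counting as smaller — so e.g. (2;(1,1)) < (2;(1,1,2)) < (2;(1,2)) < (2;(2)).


Σ has 11 primitive collections:

  {2,6}:  v_{2} + v_{6} = 0  ⟹  sig = (2;())
  {1,4}:  v_{1} + v_{4} = v_{7} + v_{9}  ⟹  sig = (2;(1,1))
  {3,4}:  v_{3} + v_{4} = v_{8} + v_{10}  ⟹  sig = (2;(1,1))
  {5,7}:  v_{5} + v_{7} = v_{2} + v_{8}  ⟹  sig = (2;(1,1))
  {5,6}:  v_{5} + v_{6} = v_{3} + v_{8} + v_{9}  ⟹  sig = (2;(1,1,1))
  {4,5}:  v_{4} + v_{5} = v_{2} + 2·v_{8} + v_{9} + v_{10}  ⟹  sig = (2;(1,1,1,2))
  {1,8,10}:  v_{1} + v_{8} + v_{10} = 0  ⟹  sig = (3;())
  {3,7,9}:  v_{3} + v_{7} + v_{9} = 0  ⟹  sig = (3;())
  {1,5,10}:  v_{1} + v_{5} + v_{10} = v_{2} + v_{3} + v_{9}  ⟹  sig = (3;(1,1,1))
  {2,3,8,9}:  v_{2} + v_{3} + v_{8} + v_{9} = v_{5}  ⟹  sig = (4;(1))
  {7,8,9,10}:  v_{7} + v_{8} + v_{9} + v_{10} = v_{4}  ⟹  sig = (4;(1))

Hence PRS(X_Σ) =
    (2;())
    (2;(1,1))
    (2;(1,1))
    (2;(1,1))
    (2;(1,1,1))
    (2;(1,1,1,2))
    (3;())
    (3;())
    (3;(1,1,1))
    (4;(1))
    (4;(1))


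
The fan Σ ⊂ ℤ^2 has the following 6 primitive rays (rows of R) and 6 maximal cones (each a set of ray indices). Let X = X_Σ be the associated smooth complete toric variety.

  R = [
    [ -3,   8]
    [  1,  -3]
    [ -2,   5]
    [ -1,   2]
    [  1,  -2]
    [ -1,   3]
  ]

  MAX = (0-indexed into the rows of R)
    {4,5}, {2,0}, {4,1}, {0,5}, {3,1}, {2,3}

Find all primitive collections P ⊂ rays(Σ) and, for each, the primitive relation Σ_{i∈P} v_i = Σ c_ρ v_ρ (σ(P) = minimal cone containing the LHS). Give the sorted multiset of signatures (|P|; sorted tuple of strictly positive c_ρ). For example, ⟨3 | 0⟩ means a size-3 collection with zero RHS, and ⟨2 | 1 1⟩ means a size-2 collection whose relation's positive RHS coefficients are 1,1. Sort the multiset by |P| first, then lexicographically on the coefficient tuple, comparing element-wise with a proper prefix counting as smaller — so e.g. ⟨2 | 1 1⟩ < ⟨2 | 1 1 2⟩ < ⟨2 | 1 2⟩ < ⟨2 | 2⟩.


Δ(Σ) — 6 vertices, 9 min non-faces:

  • {1,5}:  v_{1} + v_{5} = 0  ⟹  sig = ⟨2 | 0⟩
  • {3,4}:  v_{3} + v_{4} = 0  ⟹  sig = ⟨2 | 0⟩
  • {0,1}:  v_{0} + v_{1} = v_{2}  ⟹  sig = ⟨2 | 1⟩
  • {1,2}:  v_{1} + v_{2} = v_{3}  ⟹  sig = ⟨2 | 1⟩
  • {2,4}:  v_{2} + v_{4} = v_{5}  ⟹  sig = ⟨2 | 1⟩
  • {2,5}:  v_{2} + v_{5} = v_{0}  ⟹  sig = ⟨2 | 1⟩
  • {3,5}:  v_{3} + v_{5} = v_{2}  ⟹  sig = ⟨2 | 1⟩
  • {0,3}:  v_{0} + v_{3} = 2·v_{2}  ⟹  sig = ⟨2 | 2⟩
  • {0,4}:  v_{0} + v_{4} = 2·v_{5}  ⟹  sig = ⟨2 | 2⟩

so the primitive-relation signature multiset is
    |P|=2: 9 collections, coeffs (), (), (1), (1), (1), (1), (1), (2), (2)


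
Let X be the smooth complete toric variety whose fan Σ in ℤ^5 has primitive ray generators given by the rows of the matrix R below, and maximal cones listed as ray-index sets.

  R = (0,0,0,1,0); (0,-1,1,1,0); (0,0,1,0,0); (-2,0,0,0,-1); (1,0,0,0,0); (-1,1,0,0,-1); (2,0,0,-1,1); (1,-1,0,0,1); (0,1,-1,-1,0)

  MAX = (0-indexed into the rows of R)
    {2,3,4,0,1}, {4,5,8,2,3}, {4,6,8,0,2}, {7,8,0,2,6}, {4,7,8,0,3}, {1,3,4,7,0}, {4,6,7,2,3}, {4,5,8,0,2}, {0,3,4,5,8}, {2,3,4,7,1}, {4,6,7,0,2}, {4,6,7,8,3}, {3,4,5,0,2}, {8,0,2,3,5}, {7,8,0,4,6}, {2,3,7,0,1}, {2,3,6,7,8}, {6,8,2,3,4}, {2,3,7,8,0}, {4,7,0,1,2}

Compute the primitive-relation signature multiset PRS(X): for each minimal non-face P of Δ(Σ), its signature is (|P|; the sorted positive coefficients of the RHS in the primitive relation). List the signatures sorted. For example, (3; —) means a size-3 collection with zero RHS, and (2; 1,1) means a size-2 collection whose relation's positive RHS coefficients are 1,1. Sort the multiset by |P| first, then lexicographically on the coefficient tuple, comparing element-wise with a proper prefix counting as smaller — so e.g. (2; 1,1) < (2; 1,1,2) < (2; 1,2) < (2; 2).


The 9 primitive collections of Σ (r=9, n=5):

  {1,8}:  v_{1} + v_{8} = 0 — sig = (2; —)
  {5,7}:  v_{5} + v_{7} = 0 — sig = (2; —)
  {1,6}:  v_{1} + v_{6} = v_{2} + v_{4} + v_{7} — sig = (2; 1,1,1)
  {5,6}:  v_{5} + v_{6} = v_{2} + v_{4} + v_{8} — sig = (2; 1,1,1)
  {1,5}:  v_{1} + v_{5} = v_{0} + v_{2} + v_{3} + v_{4} — sig = (2; 1,1,1,1)
  {0,3,6}:  v_{0} + v_{3} + v_{6} = 0 — sig = (3; —)
  {2,4,7,8}:  v_{2} + v_{4} + v_{7} + v_{8} = v_{6} — sig = (4; 1)
  {0,2,3,4,7}:  v_{0} + v_{2} + v_{3} + v_{4} + v_{7} = v_{1} — sig = (5; 1)
  {0,2,3,4,8}:  v_{0} + v_{2} + v_{3} + v_{4} + v_{8} = v_{5} — sig = (5; 1)

Hence PRS(X_Σ) =
[(2; —), (2; —), (2; 1,1,1), (2; 1,1,1), (2; 1,1,1,1), (3; —), (4; 1), (5; 1), (5; 1)]


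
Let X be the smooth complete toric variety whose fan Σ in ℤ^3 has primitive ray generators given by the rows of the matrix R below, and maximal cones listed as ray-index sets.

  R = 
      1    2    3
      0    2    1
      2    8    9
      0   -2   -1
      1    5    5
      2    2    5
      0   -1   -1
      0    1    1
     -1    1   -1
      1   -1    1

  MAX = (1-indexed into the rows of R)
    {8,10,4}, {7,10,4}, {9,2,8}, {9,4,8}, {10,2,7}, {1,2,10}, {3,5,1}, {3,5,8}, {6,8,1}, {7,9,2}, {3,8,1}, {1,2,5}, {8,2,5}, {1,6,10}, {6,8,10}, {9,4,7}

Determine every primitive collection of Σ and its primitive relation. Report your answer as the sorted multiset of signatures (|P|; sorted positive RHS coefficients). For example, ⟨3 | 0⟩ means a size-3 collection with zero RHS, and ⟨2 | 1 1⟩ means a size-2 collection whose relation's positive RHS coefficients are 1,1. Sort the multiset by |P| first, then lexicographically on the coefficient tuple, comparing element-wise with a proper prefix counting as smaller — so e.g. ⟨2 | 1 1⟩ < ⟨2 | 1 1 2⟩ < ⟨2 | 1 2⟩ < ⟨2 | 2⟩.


25 minimal non-faces of Δ(Σ) (on 10 rays):

  P={2,4}:  v_{2} + v_{4} = 0  ⟹  sig = ⟨2 | 0⟩
  P={7,8}:  v_{7} + v_{8} = 0  ⟹  sig = ⟨2 | 0⟩
  P={9,10}:  v_{9} + v_{10} = 0  ⟹  sig = ⟨2 | 0⟩
  P={1,4}:  v_{1} + v_{4} = v_{8} + v_{10}  ⟹  sig = ⟨2 | 1 1⟩
  P={1,7}:  v_{1} + v_{7} = v_{2} + v_{10}  ⟹  sig = ⟨2 | 1 1⟩
  P={1,9}:  v_{1} + v_{9} = v_{2} + v_{8}  ⟹  sig = ⟨2 | 1 1⟩
  P={3,7}:  v_{3} + v_{7} = v_{1} + v_{5}  ⟹  sig = ⟨2 | 1 1⟩
  P={4,5}:  v_{4} + v_{5} = v_{1} + v_{8}  ⟹  sig = ⟨2 | 1 1⟩
  P={5,7}:  v_{5} + v_{7} = v_{1} + v_{2}  ⟹  sig = ⟨2 | 1 1⟩
  P={6,7}:  v_{6} + v_{7} = v_{1} + v_{10}  ⟹  sig = ⟨2 | 1 1⟩
  P={6,9}:  v_{6} + v_{9} = v_{1} + v_{8}  ⟹  sig = ⟨2 | 1 1⟩
  P={3,9}:  v_{3} + v_{9} = v_{2} + v_{5} + 2·v_{8}  ⟹  sig = ⟨2 | 1 1 2⟩
  P={3,10}:  v_{3} + v_{10} = 3·v_{1} + v_{8}  ⟹  sig = ⟨2 | 1 3⟩
  P={5,6}:  v_{5} + v_{6} = 3·v_{1} + v_{8}  ⟹  sig = ⟨2 | 1 3⟩
  P={2,3}:  v_{2} + v_{3} = 2·v_{5}  ⟹  sig = ⟨2 | 2⟩
  P={2,6}:  v_{2} + v_{6} = 2·v_{1}  ⟹  sig = ⟨2 | 2⟩
  P={5,10}:  v_{5} + v_{10} = 2·v_{1}  ⟹  sig = ⟨2 | 2⟩
  P={3,4}:  v_{3} + v_{4} = 2·v_{1} + 2·v_{8}  ⟹  sig = ⟨2 | 2 2⟩
  P={4,6}:  v_{4} + v_{6} = 2·v_{8} + 2·v_{10}  ⟹  sig = ⟨2 | 2 2⟩
  P={5,9}:  v_{5} + v_{9} = 2·v_{2} + 2·v_{8}  ⟹  sig = ⟨2 | 2 2⟩
  P={3,6}:  v_{3} + v_{6} = 4·v_{1} + 2·v_{8}  ⟹  sig = ⟨2 | 2 4⟩
  P={1,2,8}:  v_{1} + v_{2} + v_{8} = v_{5}  ⟹  sig = ⟨3 | 1⟩
  P={1,5,8}:  v_{1} + v_{5} + v_{8} = v_{3}  ⟹  sig = ⟨3 | 1⟩
  P={1,8,10}:  v_{1} + v_{8} + v_{10} = v_{6}  ⟹  sig = ⟨3 | 1⟩
  P={2,8,10}:  v_{2} + v_{8} + v_{10} = v_{1}  ⟹  sig = ⟨3 | 1⟩

so the primitive-relation signature multiset is
{ ⟨2 | 0⟩ ×3,  ⟨2 | 1 1⟩ ×8,  ⟨2 | 1 1 2⟩,  ⟨2 | 1 3⟩ ×2,  ⟨2 | 2⟩ ×3,  ⟨2 | 2 2⟩ ×3,  ⟨2 | 2 4⟩,  ⟨3 | 1⟩ ×4 }


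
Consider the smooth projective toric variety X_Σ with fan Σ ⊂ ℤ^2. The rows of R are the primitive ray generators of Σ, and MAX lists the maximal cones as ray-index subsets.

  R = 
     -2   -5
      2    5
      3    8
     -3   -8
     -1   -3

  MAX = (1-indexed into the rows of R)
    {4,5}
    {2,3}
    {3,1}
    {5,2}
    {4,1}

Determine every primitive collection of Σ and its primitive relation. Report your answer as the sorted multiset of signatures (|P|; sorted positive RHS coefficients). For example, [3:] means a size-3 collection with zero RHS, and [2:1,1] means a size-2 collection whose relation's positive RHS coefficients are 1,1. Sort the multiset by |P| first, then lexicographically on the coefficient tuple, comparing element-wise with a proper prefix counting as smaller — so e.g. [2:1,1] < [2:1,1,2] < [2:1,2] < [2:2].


5 collections generate NE(X_Σ); each relation:

  P={1,2}:  v_{1} + v_{2} = 0  so sig = [2:]
  P={3,4}:  v_{3} + v_{4} = 0  so sig = [2:]
  P={1,5}:  v_{1} + v_{5} = v_{4}  so sig = [2:1]
  P={2,4}:  v_{2} + v_{4} = v_{5}  so sig = [2:1]
  P={3,5}:  v_{3} + v_{5} = v_{2}  so sig = [2:1]

Sorted signature multiset PRS(X):
    [2:]
    [2:]
    [2:1]
    [2:1]
    [2:1]


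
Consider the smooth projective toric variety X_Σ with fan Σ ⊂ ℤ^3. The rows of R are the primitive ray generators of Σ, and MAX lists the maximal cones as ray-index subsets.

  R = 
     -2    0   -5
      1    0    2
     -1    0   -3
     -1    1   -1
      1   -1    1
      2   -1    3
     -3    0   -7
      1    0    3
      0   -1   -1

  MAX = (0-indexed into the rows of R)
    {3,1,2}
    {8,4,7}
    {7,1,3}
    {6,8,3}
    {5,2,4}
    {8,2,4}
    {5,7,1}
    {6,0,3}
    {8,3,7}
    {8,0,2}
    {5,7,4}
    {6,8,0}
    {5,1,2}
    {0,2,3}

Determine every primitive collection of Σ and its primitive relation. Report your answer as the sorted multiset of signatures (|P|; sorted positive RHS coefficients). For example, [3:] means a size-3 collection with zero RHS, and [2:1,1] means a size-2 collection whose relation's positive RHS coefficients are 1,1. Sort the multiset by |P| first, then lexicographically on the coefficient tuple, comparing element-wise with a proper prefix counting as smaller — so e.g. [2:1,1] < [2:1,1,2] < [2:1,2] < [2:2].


Σ has 17 primitive collections:

  {2,7}:  v_{2} + v_{7} = 0 ; sig = [2:]
  {3,4}:  v_{3} + v_{4} = 0 ; sig = [2:]
  {0,1}:  v_{0} + v_{1} = v_{2} ; sig = [2:1]
  {1,4}:  v_{1} + v_{4} = v_{5} ; sig = [2:1]
  {1,6}:  v_{1} + v_{6} = v_{0} ; sig = [2:1]
  {1,8}:  v_{1} + v_{8} = v_{4} ; sig = [2:1]
  {3,5}:  v_{3} + v_{5} = v_{1} ; sig = [2:1]
  {0,4}:  v_{0} + v_{4} = v_{2} + v_{8} ; sig = [2:1,1]
  {0,5}:  v_{0} + v_{5} = v_{2} + v_{4} ; sig = [2:1,1]
  {0,7}:  v_{0} + v_{7} = v_{3} + v_{8} ; sig = [2:1,1]
  {4,6}:  v_{4} + v_{6} = v_{0} + v_{8} ; sig = [2:1,1]
  {5,6}:  v_{5} + v_{6} = v_{2} + v_{8} ; sig = [2:1,1]
  {2,6}:  v_{2} + v_{6} = 2·v_{0} ; sig = [2:2]
  {5,8}:  v_{5} + v_{8} = 2·v_{4} ; sig = [2:2]
  {6,7}:  v_{6} + v_{7} = 2·v_{3} + 2·v_{8} ; sig = [2:2,2]
  {0,3,8}:  v_{0} + v_{3} + v_{8} = v_{6} ; sig = [3:1]
  {2,3,8}:  v_{2} + v_{3} + v_{8} = v_{0} ; sig = [3:1]

Hence PRS(X_Σ) =
    [2:]
    [2:]
    [2:1]
    [2:1]
    [2:1]
    [2:1]
    [2:1]
    [2:1,1]
    [2:1,1]
    [2:1,1]
    [2:1,1]
    [2:1,1]
    [2:2]
    [2:2]
    [2:2,2]
    [3:1]
    [3:1]
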